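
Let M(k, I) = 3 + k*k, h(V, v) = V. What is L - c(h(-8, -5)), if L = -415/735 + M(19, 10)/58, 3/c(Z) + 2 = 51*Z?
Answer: 9995059/1747830 ≈ 5.7186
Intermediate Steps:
M(k, I) = 3 + k**2
c(Z) = 3/(-2 + 51*Z)
L = 24347/4263 (L = -415/735 + (3 + 19**2)/58 = -415*1/735 + (3 + 361)*(1/58) = -83/147 + 364*(1/58) = -83/147 + 182/29 = 24347/4263 ≈ 5.7112)
L - c(h(-8, -5)) = 24347/4263 - 3/(-2 + 51*(-8)) = 24347/4263 - 3/(-2 - 408) = 24347/4263 - 3/(-410) = 24347/4263 - 3*(-1)/410 = 24347/4263 - 1*(-3/410) = 24347/4263 + 3/410 = 9995059/1747830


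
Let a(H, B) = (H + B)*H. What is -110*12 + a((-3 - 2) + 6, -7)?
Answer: -1326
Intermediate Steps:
a(H, B) = H*(B + H) (a(H, B) = (B + H)*H = H*(B + H))
-110*12 + a((-3 - 2) + 6, -7) = -110*12 + ((-3 - 2) + 6)*(-7 + ((-3 - 2) + 6)) = -1320 + (-5 + 6)*(-7 + (-5 + 6)) = -1320 + 1*(-7 + 1) = -1320 + 1*(-6) = -1320 - 6 = -1326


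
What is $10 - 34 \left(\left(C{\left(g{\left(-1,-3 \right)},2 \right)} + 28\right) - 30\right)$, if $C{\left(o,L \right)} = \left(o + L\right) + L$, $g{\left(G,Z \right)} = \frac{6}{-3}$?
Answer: $10$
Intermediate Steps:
$g{\left(G,Z \right)} = -2$ ($g{\left(G,Z \right)} = 6 \left(- \frac{1}{3}\right) = -2$)
$C{\left(o,L \right)} = o + 2 L$ ($C{\left(o,L \right)} = \left(L + o\right) + L = o + 2 L$)
$10 - 34 \left(\left(C{\left(g{\left(-1,-3 \right)},2 \right)} + 28\right) - 30\right) = 10 - 34 \left(\left(\left(-2 + 2 \cdot 2\right) + 28\right) - 30\right) = 10 - 34 \left(\left(\left(-2 + 4\right) + 28\right) - 30\right) = 10 - 34 \left(\left(2 + 28\right) - 30\right) = 10 - 34 \left(30 - 30\right) = 10 - 0 = 10 + 0 = 10$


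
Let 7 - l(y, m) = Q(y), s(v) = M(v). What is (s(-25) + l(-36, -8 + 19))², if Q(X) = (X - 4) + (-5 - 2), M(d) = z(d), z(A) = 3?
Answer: 3249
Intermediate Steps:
M(d) = 3
s(v) = 3
Q(X) = -11 + X (Q(X) = (-4 + X) - 7 = -11 + X)
l(y, m) = 18 - y (l(y, m) = 7 - (-11 + y) = 7 + (11 - y) = 18 - y)
(s(-25) + l(-36, -8 + 19))² = (3 + (18 - 1*(-36)))² = (3 + (18 + 36))² = (3 + 54)² = 57² = 3249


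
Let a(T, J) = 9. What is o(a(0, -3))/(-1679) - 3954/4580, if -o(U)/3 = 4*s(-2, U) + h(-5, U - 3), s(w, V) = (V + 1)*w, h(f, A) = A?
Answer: -3827763/3844910 ≈ -0.99554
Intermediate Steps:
s(w, V) = w*(1 + V) (s(w, V) = (1 + V)*w = w*(1 + V))
o(U) = 33 + 21*U (o(U) = -3*(4*(-2*(1 + U)) + (U - 3)) = -3*(4*(-2 - 2*U) + (-3 + U)) = -3*((-8 - 8*U) + (-3 + U)) = -3*(-11 - 7*U) = 33 + 21*U)
o(a(0, -3))/(-1679) - 3954/4580 = (33 + 21*9)/(-1679) - 3954/4580 = (33 + 189)*(-1/1679) - 3954*1/4580 = 222*(-1/1679) - 1977/2290 = -222/1679 - 1977/2290 = -3827763/3844910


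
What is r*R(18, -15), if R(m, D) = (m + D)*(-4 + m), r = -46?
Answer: -1932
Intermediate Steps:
R(m, D) = (-4 + m)*(D + m) (R(m, D) = (D + m)*(-4 + m) = (-4 + m)*(D + m))
r*R(18, -15) = -46*(18**2 - 4*(-15) - 4*18 - 15*18) = -46*(324 + 60 - 72 - 270) = -46*42 = -1932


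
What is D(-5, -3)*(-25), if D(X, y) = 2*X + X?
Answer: 375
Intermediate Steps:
D(X, y) = 3*X
D(-5, -3)*(-25) = (3*(-5))*(-25) = -15*(-25) = 375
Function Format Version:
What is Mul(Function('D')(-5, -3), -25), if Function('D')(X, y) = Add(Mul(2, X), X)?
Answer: 375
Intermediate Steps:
Function('D')(X, y) = Mul(3, X)
Mul(Function('D')(-5, -3), -25) = Mul(Mul(3, -5), -25) = Mul(-15, -25) = 375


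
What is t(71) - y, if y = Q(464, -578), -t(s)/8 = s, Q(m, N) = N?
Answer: 10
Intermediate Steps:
t(s) = -8*s
y = -578
t(71) - y = -8*71 - 1*(-578) = -568 + 578 = 10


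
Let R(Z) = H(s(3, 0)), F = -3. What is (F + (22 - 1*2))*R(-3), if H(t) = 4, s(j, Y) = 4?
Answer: 68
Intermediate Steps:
R(Z) = 4
(F + (22 - 1*2))*R(-3) = (-3 + (22 - 1*2))*4 = (-3 + (22 - 2))*4 = (-3 + 20)*4 = 17*4 = 68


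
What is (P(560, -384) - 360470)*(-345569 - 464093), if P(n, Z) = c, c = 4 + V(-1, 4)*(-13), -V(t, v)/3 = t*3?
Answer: 291950352946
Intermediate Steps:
V(t, v) = -9*t (V(t, v) = -3*t*3 = -9*t)
c = -113 (c = 4 - 9*(-1)*(-13) = 4 + 9*(-13) = 4 - 117 = -113)
P(n, Z) = -113
(P(560, -384) - 360470)*(-345569 - 464093) = (-113 - 360470)*(-345569 - 464093) = -360583*(-809662) = 291950352946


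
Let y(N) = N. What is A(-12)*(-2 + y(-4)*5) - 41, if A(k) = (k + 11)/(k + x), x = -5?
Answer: -719/17 ≈ -42.294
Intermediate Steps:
A(k) = (11 + k)/(-5 + k) (A(k) = (k + 11)/(k - 5) = (11 + k)/(-5 + k))
A(-12)*(-2 + y(-4)*5) - 41 = ((11 - 12)/(-5 - 12))*(-2 - 4*5) - 41 = (-1/(-17))*(-2 - 20) - 41 = -1/17*(-1)*(-22) - 41 = (1/17)*(-22) - 41 = -22/17 - 41 = -719/17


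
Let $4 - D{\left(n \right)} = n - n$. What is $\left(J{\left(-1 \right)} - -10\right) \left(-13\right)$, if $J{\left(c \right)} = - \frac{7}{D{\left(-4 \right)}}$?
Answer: $- \frac{429}{4} \approx -107.25$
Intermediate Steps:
$D{\left(n \right)} = 4$ ($D{\left(n \right)} = 4 - \left(n - n\right) = 4 - 0 = 4 + 0 = 4$)
$J{\left(c \right)} = - \frac{7}{4}$
$\left(J{\left(-1 \right)} - -10\right) \left(-13\right) = \left(- \frac{7}{4} - -10\right) \left(-13\right) = \left(- \frac{7}{4} + 10\right) \left(-13\right) = \frac{33}{4} \left(-13\right) = - \frac{429}{4}$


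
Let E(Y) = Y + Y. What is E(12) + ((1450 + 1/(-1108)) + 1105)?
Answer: 2857531/1108 ≈ 2579.0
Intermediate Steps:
E(Y) = 2*Y
E(12) + ((1450 + 1/(-1108)) + 1105) = 2*12 + ((1450 + 1/(-1108)) + 1105) = 24 + ((1450 - 1/1108) + 1105) = 24 + (1606599/1108 + 1105) = 24 + 2830939/1108 = 2857531/1108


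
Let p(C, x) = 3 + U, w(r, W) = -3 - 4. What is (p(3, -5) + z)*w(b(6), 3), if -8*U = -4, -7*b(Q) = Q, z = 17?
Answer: -287/2 ≈ -143.50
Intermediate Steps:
b(Q) = -Q/7
U = 1/2 (U = -1/8*(-4) = 1/2 ≈ 0.50000)
w(r, W) = -7
p(C, x) = 7/2 (p(C, x) = 3 + 1/2 = 7/2)
(p(3, -5) + z)*w(b(6), 3) = (7/2 + 17)*(-7) = (41/2)*(-7) = -287/2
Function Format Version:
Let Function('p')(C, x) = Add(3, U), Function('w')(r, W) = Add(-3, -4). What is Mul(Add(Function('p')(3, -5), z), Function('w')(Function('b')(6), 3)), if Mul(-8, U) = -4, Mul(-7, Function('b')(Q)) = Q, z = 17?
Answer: Rational(-287, 2) ≈ -143.50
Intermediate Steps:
Function('b')(Q) = Mul(Rational(-1, 7), Q)
U = Rational(1, 2) (U = Mul(Rational(-1, 8), -4) = Rational(1, 2) ≈ 0.50000)
Function('w')(r, W) = -7
Function('p')(C, x) = Rational(7, 2) (Function('p')(C, x) = Add(3, Rational(1, 2)) = Rational(7, 2))
Mul(Add(Function('p')(3, -5), z), Function('w')(Function('b')(6), 3)) = Mul(Add(Rational(7, 2), 17), -7) = Mul(Rational(41, 2), -7) = Rational(-287, 2)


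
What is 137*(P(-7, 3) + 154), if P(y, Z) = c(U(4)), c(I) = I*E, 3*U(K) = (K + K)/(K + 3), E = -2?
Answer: 440866/21 ≈ 20994.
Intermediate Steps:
U(K) = 2*K/(3*(3 + K)) (U(K) = ((K + K)/(K + 3))/3 = ((2*K)/(3 + K))/3 = (2*K/(3 + K))/3 = 2*K/(3*(3 + K)))
c(I) = -2*I (c(I) = I*(-2) = -2*I)
P(y, Z) = -16/21 (P(y, Z) = -4*4/(3*(3 + 4)) = -4*4/(3*7) = -2*8/21 = -16/21)
137*(P(-7, 3) + 154) = 137*(-16/21 + 154) = 137*(3218/21) = 440866/21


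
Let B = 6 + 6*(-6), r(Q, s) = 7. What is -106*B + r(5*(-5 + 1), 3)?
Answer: 3187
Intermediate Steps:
B = -30 (B = 6 - 36 = -30)
-106*B + r(5*(-5 + 1), 3) = -106*(-30) + 7 = 3180 + 7 = 3187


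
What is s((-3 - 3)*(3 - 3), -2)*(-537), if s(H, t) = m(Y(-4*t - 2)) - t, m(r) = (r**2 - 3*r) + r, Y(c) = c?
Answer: -13962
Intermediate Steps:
m(r) = r**2 - 2*r
s(H, t) = -t + (-4 - 4*t)*(-2 - 4*t) (s(H, t) = (-4*t - 2)*(-2 + (-4*t - 2)) - t = (-2 - 4*t)*(-2 + (-2 - 4*t)) - t = (-2 - 4*t)*(-4 - 4*t) - t = (-4 - 4*t)*(-2 - 4*t) - t = -t + (-4 - 4*t)*(-2 - 4*t))
s((-3 - 3)*(3 - 3), -2)*(-537) = (8 + 16*(-2)**2 + 23*(-2))*(-537) = (8 + 16*4 - 46)*(-537) = (8 + 64 - 46)*(-537) = 26*(-537) = -13962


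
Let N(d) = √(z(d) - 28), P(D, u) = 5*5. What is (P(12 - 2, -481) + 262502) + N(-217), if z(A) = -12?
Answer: 262527 + 2*I*√10 ≈ 2.6253e+5 + 6.3246*I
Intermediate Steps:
P(D, u) = 25
N(d) = 2*I*√10 (N(d) = √(-12 - 28) = √(-40) = 2*I*√10)
(P(12 - 2, -481) + 262502) + N(-217) = (25 + 262502) + 2*I*√10 = 262527 + 2*I*√10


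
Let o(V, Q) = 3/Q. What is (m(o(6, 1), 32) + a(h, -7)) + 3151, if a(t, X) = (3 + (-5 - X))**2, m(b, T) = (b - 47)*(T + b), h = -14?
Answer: 1636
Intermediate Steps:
m(b, T) = (-47 + b)*(T + b)
a(t, X) = (-2 - X)**2
(m(o(6, 1), 32) + a(h, -7)) + 3151 = (((3/1)**2 - 47*32 - 141/1 + 32*(3/1)) + (2 - 7)**2) + 3151 = (((3*1)**2 - 1504 - 141 + 32*(3*1)) + (-5)**2) + 3151 = ((3**2 - 1504 - 47*3 + 32*3) + 25) + 3151 = ((9 - 1504 - 141 + 96) + 25) + 3151 = (-1540 + 25) + 3151 = -1515 + 3151 = 1636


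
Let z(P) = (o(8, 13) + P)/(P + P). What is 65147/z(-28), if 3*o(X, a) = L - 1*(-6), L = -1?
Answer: 10944696/79 ≈ 1.3854e+5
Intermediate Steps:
o(X, a) = 5/3 (o(X, a) = (-1 - 1*(-6))/3 = (-1 + 6)/3 = (⅓)*5 = 5/3)
z(P) = (5/3 + P)/(2*P) (z(P) = (5/3 + P)/(P + P) = (5/3 + P)/((2*P)) = (5/3 + P)*(1/(2*P)) = (5/3 + P)/(2*P))
65147/z(-28) = 65147/(((⅙)*(5 + 3*(-28))/(-28))) = 65147/(((⅙)*(-1/28)*(5 - 84))) = 65147/(((⅙)*(-1/28)*(-79))) = 65147/(79/168) = 65147*(168/79) = 10944696/79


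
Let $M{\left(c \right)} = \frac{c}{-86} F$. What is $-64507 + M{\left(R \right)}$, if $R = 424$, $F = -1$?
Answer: $- \frac{2773589}{43} \approx -64502.0$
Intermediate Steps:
$M{\left(c \right)} = \frac{c}{86}$ ($M{\left(c \right)} = \frac{c}{-86} \left(-1\right) = c \left(- \frac{1}{86}\right) \left(-1\right) = - \frac{c}{86} \left(-1\right) = \frac{c}{86}$)
$-64507 + M{\left(R \right)} = -64507 + \frac{1}{86} \cdot 424 = -64507 + \frac{212}{43} = - \frac{2773589}{43}$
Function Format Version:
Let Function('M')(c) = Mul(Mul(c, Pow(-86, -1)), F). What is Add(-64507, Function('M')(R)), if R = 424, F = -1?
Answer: Rational(-2773589, 43) ≈ -64502.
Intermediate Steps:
Function('M')(c) = Mul(Rational(1, 86), c) (Function('M')(c) = Mul(Mul(c, Pow(-86, -1)), -1) = Mul(Mul(c, Rational(-1, 86)), -1) = Mul(Mul(Rational(-1, 86), c), -1) = Mul(Rational(1, 86), c))
Add(-64507, Function('M')(R)) = Add(-64507, Mul(Rational(1, 86), 424)) = Add(-64507, Rational(212, 43)) = Rational(-2773589, 43)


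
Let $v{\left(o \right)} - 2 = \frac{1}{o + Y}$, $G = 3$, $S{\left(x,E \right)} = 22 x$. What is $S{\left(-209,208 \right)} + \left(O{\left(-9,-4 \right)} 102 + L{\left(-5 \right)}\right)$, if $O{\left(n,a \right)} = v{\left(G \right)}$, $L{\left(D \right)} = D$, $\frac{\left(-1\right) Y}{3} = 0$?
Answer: $-4365$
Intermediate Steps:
$Y = 0$ ($Y = \left(-3\right) 0 = 0$)
$v{\left(o \right)} = 2 + \frac{1}{o}$ ($v{\left(o \right)} = 2 + \frac{1}{o + 0} = 2 + \frac{1}{o}$)
$O{\left(n,a \right)} = \frac{7}{3}$ ($O{\left(n,a \right)} = 2 + \frac{1}{3} = \frac{7}{3}$)
$S{\left(-209,208 \right)} + \left(O{\left(-9,-4 \right)} 102 + L{\left(-5 \right)}\right) = 22 \left(-209\right) + \left(\frac{7}{3} \cdot 102 - 5\right) = -4598 + \left(238 - 5\right) = -4598 + 233 = -4365$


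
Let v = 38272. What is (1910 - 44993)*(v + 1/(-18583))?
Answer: -30640999036725/18583 ≈ -1.6489e+9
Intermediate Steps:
(1910 - 44993)*(v + 1/(-18583)) = (1910 - 44993)*(38272 + 1/(-18583)) = -43083*(38272 - 1/18583) = -43083*711208575/18583 = -30640999036725/18583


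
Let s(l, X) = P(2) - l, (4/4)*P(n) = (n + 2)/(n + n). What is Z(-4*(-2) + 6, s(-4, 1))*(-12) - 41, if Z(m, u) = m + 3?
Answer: -245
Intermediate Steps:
P(n) = (2 + n)/(2*n) (P(n) = (n + 2)/(n + n) = (2 + n)/((2*n)) = (2 + n)*(1/(2*n)) = (2 + n)/(2*n))
s(l, X) = 1 - l (s(l, X) = (½)*(2 + 2)/2 - l = (½)*(½)*4 - l = 1 - l)
Z(m, u) = 3 + m
Z(-4*(-2) + 6, s(-4, 1))*(-12) - 41 = (3 + (-4*(-2) + 6))*(-12) - 41 = (3 + (8 + 6))*(-12) - 41 = (3 + 14)*(-12) - 41 = 17*(-12) - 41 = -204 - 41 = -245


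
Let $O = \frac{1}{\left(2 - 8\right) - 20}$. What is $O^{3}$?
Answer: $- \frac{1}{17576} \approx -5.6896 \cdot 10^{-5}$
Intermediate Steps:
$O = - \frac{1}{26}$ ($O = \frac{1}{-6 - 20} = \frac{1}{-26} = - \frac{1}{26} \approx -0.038462$)
$O^{3} = \left(- \frac{1}{26}\right)^{3} = - \frac{1}{17576}$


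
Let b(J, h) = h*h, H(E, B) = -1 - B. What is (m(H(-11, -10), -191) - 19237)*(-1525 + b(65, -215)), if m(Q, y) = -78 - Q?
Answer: -863782800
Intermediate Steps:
b(J, h) = h²
(m(H(-11, -10), -191) - 19237)*(-1525 + b(65, -215)) = ((-78 - (-1 - 1*(-10))) - 19237)*(-1525 + (-215)²) = ((-78 - (-1 + 10)) - 19237)*(-1525 + 46225) = ((-78 - 1*9) - 19237)*44700 = ((-78 - 9) - 19237)*44700 = (-87 - 19237)*44700 = -19324*44700 = -863782800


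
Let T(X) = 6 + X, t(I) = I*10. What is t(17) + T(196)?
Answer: 372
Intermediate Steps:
t(I) = 10*I
t(17) + T(196) = 10*17 + (6 + 196) = 170 + 202 = 372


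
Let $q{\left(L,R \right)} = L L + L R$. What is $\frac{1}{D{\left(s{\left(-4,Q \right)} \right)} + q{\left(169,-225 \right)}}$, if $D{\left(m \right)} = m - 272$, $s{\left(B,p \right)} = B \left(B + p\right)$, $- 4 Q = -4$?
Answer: $- \frac{1}{9724} \approx -0.00010284$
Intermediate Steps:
$Q = 1$ ($Q = \left(- \frac{1}{4}\right) \left(-4\right) = 1$)
$q{\left(L,R \right)} = L^{2} + L R$
$D{\left(m \right)} = -272 + m$
$\frac{1}{D{\left(s{\left(-4,Q \right)} \right)} + q{\left(169,-225 \right)}} = \frac{1}{\left(-272 - 4 \left(-4 + 1\right)\right) + 169 \left(169 - 225\right)} = \frac{1}{\left(-272 - -12\right) + 169 \left(-56\right)} = \frac{1}{\left(-272 + 12\right) - 9464} = \frac{1}{-260 - 9464} = \frac{1}{-9724} = - \frac{1}{9724}$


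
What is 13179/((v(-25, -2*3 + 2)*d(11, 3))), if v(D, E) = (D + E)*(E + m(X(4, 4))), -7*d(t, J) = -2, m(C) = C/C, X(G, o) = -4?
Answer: 30751/58 ≈ 530.19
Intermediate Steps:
m(C) = 1
d(t, J) = 2/7 (d(t, J) = -⅐*(-2) = 2/7)
v(D, E) = (1 + E)*(D + E) (v(D, E) = (D + E)*(E + 1) = (D + E)*(1 + E) = (1 + E)*(D + E))
13179/((v(-25, -2*3 + 2)*d(11, 3))) = 13179/(((-25 + (-2*3 + 2) + (-2*3 + 2)² - 25*(-2*3 + 2))*(2/7))) = 13179/(((-25 + (-6 + 2) + (-6 + 2)² - 25*(-6 + 2))*(2/7))) = 13179/(((-25 - 4 + (-4)² - 25*(-4))*(2/7))) = 13179/(((-25 - 4 + 16 + 100)*(2/7))) = 13179/((87*(2/7))) = 13179/(174/7) = 13179*(7/174) = 30751/58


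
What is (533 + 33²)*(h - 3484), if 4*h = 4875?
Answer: -7348471/2 ≈ -3.6742e+6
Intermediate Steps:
h = 4875/4 (h = (¼)*4875 = 4875/4 ≈ 1218.8)
(533 + 33²)*(h - 3484) = (533 + 33²)*(4875/4 - 3484) = (533 + 1089)*(-9061/4) = 1622*(-9061/4) = -7348471/2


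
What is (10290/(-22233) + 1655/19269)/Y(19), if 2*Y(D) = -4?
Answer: 53827465/285605118 ≈ 0.18847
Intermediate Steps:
Y(D) = -2 (Y(D) = (½)*(-4) = -2)
(10290/(-22233) + 1655/19269)/Y(19) = (10290/(-22233) + 1655/19269)/(-2) = (10290*(-1/22233) + 1655*(1/19269))*(-½) = (-3430/7411 + 1655/19269)*(-½) = -53827465/142802559*(-½) = 53827465/285605118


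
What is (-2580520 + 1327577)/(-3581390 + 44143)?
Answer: 1252943/3537247 ≈ 0.35421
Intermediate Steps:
(-2580520 + 1327577)/(-3581390 + 44143) = -1252943/(-3537247) = -1252943*(-1/3537247) = 1252943/3537247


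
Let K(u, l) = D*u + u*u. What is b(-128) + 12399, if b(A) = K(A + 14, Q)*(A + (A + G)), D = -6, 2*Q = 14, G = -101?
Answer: -4871361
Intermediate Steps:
Q = 7 (Q = (½)*14 = 7)
K(u, l) = u² - 6*u (K(u, l) = -6*u + u*u = -6*u + u² = u² - 6*u)
b(A) = (-101 + 2*A)*(8 + A)*(14 + A) (b(A) = ((A + 14)*(-6 + (A + 14)))*(A + (A - 101)) = ((14 + A)*(-6 + (14 + A)))*(A + (-101 + A)) = ((14 + A)*(8 + A))*(-101 + 2*A) = ((8 + A)*(14 + A))*(-101 + 2*A) = (-101 + 2*A)*(8 + A)*(14 + A))
b(-128) + 12399 = (-101 + 2*(-128))*(8 - 128)*(14 - 128) + 12399 = (-101 - 256)*(-120)*(-114) + 12399 = -357*(-120)*(-114) + 12399 = -4883760 + 12399 = -4871361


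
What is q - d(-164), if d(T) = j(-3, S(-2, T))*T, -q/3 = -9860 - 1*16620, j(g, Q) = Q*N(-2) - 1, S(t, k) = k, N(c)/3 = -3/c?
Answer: -41756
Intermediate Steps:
N(c) = -9/c (N(c) = 3*(-3/c) = -9/c)
j(g, Q) = -1 + 9*Q/2 (j(g, Q) = Q*(-9/(-2)) - 1 = Q*(-9*(-½)) - 1 = Q*(9/2) - 1 = 9*Q/2 - 1 = -1 + 9*Q/2)
q = 79440 (q = -3*(-9860 - 1*16620) = -3*(-9860 - 16620) = -3*(-26480) = 79440)
d(T) = T*(-1 + 9*T/2) (d(T) = (-1 + 9*T/2)*T = T*(-1 + 9*T/2))
q - d(-164) = 79440 - (-164)*(-2 + 9*(-164))/2 = 79440 - (-164)*(-2 - 1476)/2 = 79440 - (-164)*(-1478)/2 = 79440 - 1*121196 = 79440 - 121196 = -41756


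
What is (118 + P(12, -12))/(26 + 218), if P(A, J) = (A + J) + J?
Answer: 53/122 ≈ 0.43443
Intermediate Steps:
P(A, J) = A + 2*J
(118 + P(12, -12))/(26 + 218) = (118 + (12 + 2*(-12)))/(26 + 218) = (118 + (12 - 24))/244 = (118 - 12)*(1/244) = 106*(1/244) = 53/122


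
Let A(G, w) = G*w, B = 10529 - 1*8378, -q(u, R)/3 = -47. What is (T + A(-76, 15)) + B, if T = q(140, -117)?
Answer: 1152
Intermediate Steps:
q(u, R) = 141 (q(u, R) = -3*(-47) = 141)
T = 141
B = 2151 (B = 10529 - 8378 = 2151)
(T + A(-76, 15)) + B = (141 - 76*15) + 2151 = (141 - 1140) + 2151 = -999 + 2151 = 1152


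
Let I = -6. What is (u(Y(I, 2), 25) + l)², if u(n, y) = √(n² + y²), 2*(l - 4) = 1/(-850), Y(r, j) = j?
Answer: 1864036401/2890000 + 6799*√629/850 ≈ 845.60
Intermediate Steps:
l = 6799/1700 (l = 4 + (½)/(-850) = 4 + (½)*(-1/850) = 4 - 1/1700 = 6799/1700 ≈ 3.9994)
(u(Y(I, 2), 25) + l)² = (√(2² + 25²) + 6799/1700)² = (√(4 + 625) + 6799/1700)² = (√629 + 6799/1700)² = (6799/1700 + √629)²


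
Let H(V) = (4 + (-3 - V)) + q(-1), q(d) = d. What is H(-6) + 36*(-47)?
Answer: -1686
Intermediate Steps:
H(V) = -V (H(V) = (4 + (-3 - V)) - 1 = (1 - V) - 1 = -V)
H(-6) + 36*(-47) = -1*(-6) + 36*(-47) = 6 - 1692 = -1686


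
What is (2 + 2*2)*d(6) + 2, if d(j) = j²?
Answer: 218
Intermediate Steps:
(2 + 2*2)*d(6) + 2 = (2 + 2*2)*6² + 2 = (2 + 4)*36 + 2 = 6*36 + 2 = 216 + 2 = 218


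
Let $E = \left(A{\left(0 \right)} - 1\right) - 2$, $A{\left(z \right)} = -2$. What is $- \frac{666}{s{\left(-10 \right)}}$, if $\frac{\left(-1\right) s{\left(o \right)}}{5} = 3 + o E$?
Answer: $\frac{666}{265} \approx 2.5132$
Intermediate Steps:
$E = -5$ ($E = \left(-2 - 1\right) - 2 = -3 - 2 = -5$)
$s{\left(o \right)} = -15 + 25 o$ ($s{\left(o \right)} = - 5 \left(3 + o \left(-5\right)\right) = - 5 \left(3 - 5 o\right) = -15 + 25 o$)
$- \frac{666}{s{\left(-10 \right)}} = - \frac{666}{-15 + 25 \left(-10\right)} = - \frac{666}{-15 - 250} = - \frac{666}{-265} = \left(-666\right) \left(- \frac{1}{265}\right) = \frac{666}{265}$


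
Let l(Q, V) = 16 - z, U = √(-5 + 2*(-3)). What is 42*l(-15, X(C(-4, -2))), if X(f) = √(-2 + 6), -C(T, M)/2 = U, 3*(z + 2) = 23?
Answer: 434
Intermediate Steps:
z = 17/3 (z = -2 + (⅓)*23 = -2 + 23/3 = 17/3 ≈ 5.6667)
U = I*√11 (U = √(-5 - 6) = √(-11) = I*√11 ≈ 3.3166*I)
C(T, M) = -2*I*√11
X(f) = 2 (X(f) = √4 = 2)
l(Q, V) = 31/3 (l(Q, V) = 16 - 1*17/3 = 16 - 17/3 = 31/3)
42*l(-15, X(C(-4, -2))) = 42*(31/3) = 434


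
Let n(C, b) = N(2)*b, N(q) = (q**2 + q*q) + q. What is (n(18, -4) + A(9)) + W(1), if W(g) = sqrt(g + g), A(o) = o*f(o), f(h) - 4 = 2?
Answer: 14 + sqrt(2) ≈ 15.414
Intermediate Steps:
f(h) = 6 (f(h) = 4 + 2 = 6)
A(o) = 6*o (A(o) = o*6 = 6*o)
W(g) = sqrt(2)*sqrt(g) (W(g) = sqrt(2*g) = sqrt(2)*sqrt(g))
N(q) = q + 2*q**2 (N(q) = (q**2 + q**2) + q = 2*q**2 + q = q + 2*q**2)
n(C, b) = 10*b (n(C, b) = (2*(1 + 2*2))*b = (2*(1 + 4))*b = (2*5)*b = 10*b)
(n(18, -4) + A(9)) + W(1) = (10*(-4) + 6*9) + sqrt(2)*sqrt(1) = (-40 + 54) + sqrt(2)*1 = 14 + sqrt(2)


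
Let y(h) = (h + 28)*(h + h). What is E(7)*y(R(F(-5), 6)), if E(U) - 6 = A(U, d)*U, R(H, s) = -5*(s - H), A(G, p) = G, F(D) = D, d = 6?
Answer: 163350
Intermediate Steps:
R(H, s) = -5*s + 5*H
y(h) = 2*h*(28 + h) (y(h) = (28 + h)*(2*h) = 2*h*(28 + h))
E(U) = 6 + U² (E(U) = 6 + U*U = 6 + U²)
E(7)*y(R(F(-5), 6)) = (6 + 7²)*(2*(-5*6 + 5*(-5))*(28 + (-5*6 + 5*(-5)))) = (6 + 49)*(2*(-30 - 25)*(28 + (-30 - 25))) = 55*(2*(-55)*(28 - 55)) = 55*(2*(-55)*(-27)) = 55*2970 = 163350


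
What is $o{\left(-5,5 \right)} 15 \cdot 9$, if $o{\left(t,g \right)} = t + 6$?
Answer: $135$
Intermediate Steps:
$o{\left(t,g \right)} = 6 + t$
$o{\left(-5,5 \right)} 15 \cdot 9 = \left(6 - 5\right) 15 \cdot 9 = 1 \cdot 15 \cdot 9 = 15 \cdot 9 = 135$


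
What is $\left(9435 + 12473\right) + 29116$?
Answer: $51024$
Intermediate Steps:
$\left(9435 + 12473\right) + 29116 = 21908 + 29116 = 51024$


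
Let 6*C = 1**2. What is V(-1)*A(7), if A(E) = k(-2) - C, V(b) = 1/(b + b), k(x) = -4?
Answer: 25/12 ≈ 2.0833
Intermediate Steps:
C = 1/6 (C = (1/6)*1**2 = (1/6)*1 = 1/6 ≈ 0.16667)
V(b) = 1/(2*b)
A(E) = -25/6 (A(E) = -4 - 1*1/6 = -4 - 1/6 = -25/6)
V(-1)*A(7) = ((1/2)/(-1))*(-25/6) = ((1/2)*(-1))*(-25/6) = -1/2*(-25/6) = 25/12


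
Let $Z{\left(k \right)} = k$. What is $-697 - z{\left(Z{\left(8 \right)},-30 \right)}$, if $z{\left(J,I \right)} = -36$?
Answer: $-661$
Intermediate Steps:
$-697 - z{\left(Z{\left(8 \right)},-30 \right)} = -697 - -36 = -697 + 36 = -661$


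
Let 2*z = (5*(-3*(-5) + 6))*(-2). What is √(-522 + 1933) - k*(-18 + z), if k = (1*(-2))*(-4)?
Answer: 984 + √1411 ≈ 1021.6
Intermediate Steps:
k = 8 (k = -2*(-4) = 8)
z = -105 (z = ((5*(-3*(-5) + 6))*(-2))/2 = ((5*(15 + 6))*(-2))/2 = ((5*21)*(-2))/2 = (105*(-2))/2 = (½)*(-210) = -105)
√(-522 + 1933) - k*(-18 + z) = √(-522 + 1933) - 8*(-18 - 105) = √1411 - 8*(-123) = √1411 - 1*(-984) = √1411 + 984 = 984 + √1411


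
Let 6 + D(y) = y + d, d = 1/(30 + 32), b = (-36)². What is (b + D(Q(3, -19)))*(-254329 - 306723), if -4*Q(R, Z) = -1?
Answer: -22441098159/31 ≈ -7.2391e+8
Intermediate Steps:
b = 1296
Q(R, Z) = ¼ (Q(R, Z) = -¼*(-1) = ¼)
d = 1/62 ≈ 0.016129
D(y) = -371/62 + y (D(y) = -6 + (y + 1/62) = -6 + (1/62 + y) = -371/62 + y)
(b + D(Q(3, -19)))*(-254329 - 306723) = (1296 + (-371/62 + ¼))*(-254329 - 306723) = (1296 - 711/124)*(-561052) = (159993/124)*(-561052) = -22441098159/31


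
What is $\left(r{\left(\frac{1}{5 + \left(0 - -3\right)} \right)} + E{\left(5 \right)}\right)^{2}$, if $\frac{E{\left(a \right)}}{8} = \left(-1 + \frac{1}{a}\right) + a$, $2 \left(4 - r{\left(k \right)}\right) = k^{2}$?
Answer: $\frac{578835481}{409600} \approx 1413.2$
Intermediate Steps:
$r{\left(k \right)} = 4 - \frac{k^{2}}{2}$
$E{\left(a \right)} = -8 + 8 a + \frac{8}{a}$ ($E{\left(a \right)} = 8 \left(\left(-1 + \frac{1}{a}\right) + a\right) = 8 \left(-1 + a + \frac{1}{a}\right) = -8 + 8 a + \frac{8}{a}$)
$\left(r{\left(\frac{1}{5 + \left(0 - -3\right)} \right)} + E{\left(5 \right)}\right)^{2} = \left(\left(4 - \frac{\left(\frac{1}{5 + \left(0 - -3\right)}\right)^{2}}{2}\right) + \left(-8 + 8 \cdot 5 + \frac{8}{5}\right)\right)^{2} = \left(\left(4 - \frac{\left(\frac{1}{5 + \left(0 + 3\right)}\right)^{2}}{2}\right) + \left(-8 + 40 + 8 \cdot \frac{1}{5}\right)\right)^{2} = \left(\left(4 - \frac{\left(\frac{1}{5 + 3}\right)^{2}}{2}\right) + \left(-8 + 40 + \frac{8}{5}\right)\right)^{2} = \left(\left(4 - \frac{\left(\frac{1}{8}\right)^{2}}{2}\right) + \frac{168}{5}\right)^{2} = \left(\left(4 - \frac{1}{2 \cdot 64}\right) + \frac{168}{5}\right)^{2} = \left(\left(4 - \frac{1}{128}\right) + \frac{168}{5}\right)^{2} = \left(\frac{511}{128} + \frac{168}{5}\right)^{2} = \left(\frac{24059}{640}\right)^{2} = \frac{578835481}{409600}$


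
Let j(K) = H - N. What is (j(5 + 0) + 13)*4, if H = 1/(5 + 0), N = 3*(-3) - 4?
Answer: 524/5 ≈ 104.80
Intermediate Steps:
N = -13 (N = -9 - 4 = -13)
H = ⅕ (H = 1/5 = ⅕ ≈ 0.20000)
j(K) = 66/5 (j(K) = ⅕ - 1*(-13) = ⅕ + 13 = 66/5)
(j(5 + 0) + 13)*4 = (66/5 + 13)*4 = (131/5)*4 = 524/5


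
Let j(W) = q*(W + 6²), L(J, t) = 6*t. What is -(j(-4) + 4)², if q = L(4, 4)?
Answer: -595984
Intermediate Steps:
q = 24 (q = 6*4 = 24)
j(W) = 864 + 24*W (j(W) = 24*(W + 6²) = 24*(W + 36) = 24*(36 + W) = 864 + 24*W)
-(j(-4) + 4)² = -((864 + 24*(-4)) + 4)² = -((864 - 96) + 4)² = -(768 + 4)² = -1*772² = -1*595984 = -595984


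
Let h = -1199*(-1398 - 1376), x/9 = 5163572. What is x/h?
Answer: 23236074/1663013 ≈ 13.972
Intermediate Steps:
x = 46472148 (x = 9*5163572 = 46472148)
h = 3326026 (h = -1199*(-2774) = 3326026)
x/h = 46472148/3326026 = 46472148*(1/3326026) = 23236074/1663013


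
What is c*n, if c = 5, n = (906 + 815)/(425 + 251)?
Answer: 8605/676 ≈ 12.729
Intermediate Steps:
n = 1721/676 ≈ 2.5459
c*n = 5*(1721/676) = 8605/676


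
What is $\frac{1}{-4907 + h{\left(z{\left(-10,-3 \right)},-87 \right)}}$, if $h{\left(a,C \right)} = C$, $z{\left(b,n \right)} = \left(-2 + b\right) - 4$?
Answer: $- \frac{1}{4994} \approx -0.00020024$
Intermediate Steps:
$z{\left(b,n \right)} = -6 + b$
$\frac{1}{-4907 + h{\left(z{\left(-10,-3 \right)},-87 \right)}} = \frac{1}{-4907 - 87} = \frac{1}{-4994} = - \frac{1}{4994}$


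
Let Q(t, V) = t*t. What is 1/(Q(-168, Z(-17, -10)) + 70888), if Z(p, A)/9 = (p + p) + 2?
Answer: 1/99112 ≈ 1.0090e-5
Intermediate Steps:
Z(p, A) = 18 + 18*p (Z(p, A) = 9*((p + p) + 2) = 9*(2*p + 2) = 9*(2 + 2*p) = 18 + 18*p)
Q(t, V) = t**2
1/(Q(-168, Z(-17, -10)) + 70888) = 1/((-168)**2 + 70888) = 1/(28224 + 70888) = 1/99112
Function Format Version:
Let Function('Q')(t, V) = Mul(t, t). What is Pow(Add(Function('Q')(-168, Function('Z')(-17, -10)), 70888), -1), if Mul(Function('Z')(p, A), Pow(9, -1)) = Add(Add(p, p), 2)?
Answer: Rational(1, 99112) ≈ 1.0090e-5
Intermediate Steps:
Function('Z')(p, A) = Add(18, Mul(18, p)) (Function('Z')(p, A) = Mul(9, Add(Add(p, p), 2)) = Mul(9, Add(Mul(2, p), 2)) = Mul(9, Add(2, Mul(2, p))) = Add(18, Mul(18, p)))
Function('Q')(t, V) = Pow(t, 2)
Pow(Add(Function('Q')(-168, Function('Z')(-17, -10)), 70888), -1) = Pow(Add(Pow(-168, 2), 70888), -1) = Pow(Add(28224, 70888), -1) = Pow(99112, -1) = Rational(1, 99112)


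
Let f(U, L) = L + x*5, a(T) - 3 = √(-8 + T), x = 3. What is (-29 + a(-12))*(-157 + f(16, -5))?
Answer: 3822 - 294*I*√5 ≈ 3822.0 - 657.4*I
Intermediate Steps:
a(T) = 3 + √(-8 + T)
f(U, L) = 15 + L (f(U, L) = L + 3*5 = L + 15 = 15 + L)
(-29 + a(-12))*(-157 + f(16, -5)) = (-29 + (3 + √(-8 - 12)))*(-157 + (15 - 5)) = (-29 + (3 + √(-20)))*(-157 + 10) = (-29 + (3 + 2*I*√5))*(-147) = (-26 + 2*I*√5)*(-147) = 3822 - 294*I*√5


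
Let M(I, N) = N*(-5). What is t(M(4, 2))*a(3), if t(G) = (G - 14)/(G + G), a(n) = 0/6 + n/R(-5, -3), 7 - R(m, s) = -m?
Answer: 9/5 ≈ 1.8000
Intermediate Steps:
M(I, N) = -5*N
R(m, s) = 7 + m (R(m, s) = 7 - (-1)*m = 7 + m)
a(n) = n/2 (a(n) = 0/6 + n/(7 - 5) = 0*(⅙) + n/2 = 0 + n*(½) = 0 + n/2 = n/2)
t(G) = (-14 + G)/(2*G) (t(G) = (-14 + G)/((2*G)) = (-14 + G)*(1/(2*G)) = (-14 + G)/(2*G))
t(M(4, 2))*a(3) = ((-14 - 5*2)/(2*((-5*2))))*((½)*3) = ((½)*(-14 - 10)/(-10))*(3/2) = ((½)*(-⅒)*(-24))*(3/2) = (6/5)*(3/2) = 9/5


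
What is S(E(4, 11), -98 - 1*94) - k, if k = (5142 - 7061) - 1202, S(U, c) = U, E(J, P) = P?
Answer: 3132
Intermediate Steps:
k = -3121 (k = -1919 - 1202 = -3121)
S(E(4, 11), -98 - 1*94) - k = 11 - 1*(-3121) = 11 + 3121 = 3132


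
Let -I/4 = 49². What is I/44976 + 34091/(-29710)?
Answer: -227326457/167029620 ≈ -1.3610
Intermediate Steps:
I = -9604 (I = -4*49² = -4*2401 = -9604)
I/44976 + 34091/(-29710) = -9604/44976 + 34091/(-29710) = -9604*1/44976 + 34091*(-1/29710) = -2401/11244 - 34091/29710 = -227326457/167029620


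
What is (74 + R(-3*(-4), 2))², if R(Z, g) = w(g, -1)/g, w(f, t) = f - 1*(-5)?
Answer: 24025/4 ≈ 6006.3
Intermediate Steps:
w(f, t) = 5 + f (w(f, t) = f + 5 = 5 + f)
R(Z, g) = (5 + g)/g
(74 + R(-3*(-4), 2))² = (74 + (5 + 2)/2)² = (74 + (½)*7)² = (74 + 7/2)² = (155/2)² = 24025/4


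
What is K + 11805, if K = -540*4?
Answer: 9645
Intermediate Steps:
K = -2160
K + 11805 = -2160 + 11805 = 9645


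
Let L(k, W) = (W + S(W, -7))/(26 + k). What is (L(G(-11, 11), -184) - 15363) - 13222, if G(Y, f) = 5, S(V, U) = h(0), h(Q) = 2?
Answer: -886317/31 ≈ -28591.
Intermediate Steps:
S(V, U) = 2
L(k, W) = (2 + W)/(26 + k) (L(k, W) = (W + 2)/(26 + k) = (2 + W)/(26 + k))
(L(G(-11, 11), -184) - 15363) - 13222 = ((2 - 184)/(26 + 5) - 15363) - 13222 = (-182/31 - 15363) - 13222 = -476435/31 - 13222 = -886317/31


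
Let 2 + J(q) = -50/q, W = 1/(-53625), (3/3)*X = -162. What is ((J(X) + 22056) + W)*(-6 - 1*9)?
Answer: -31931882098/96525 ≈ -3.3081e+5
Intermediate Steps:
X = -162
W = -1/53625 ≈ -1.8648e-5
J(q) = -2 - 50/q
((J(X) + 22056) + W)*(-6 - 1*9) = (((-2 - 50/(-162)) + 22056) - 1/53625)*(-6 - 1*9) = (((-2 - 50*(-1/162)) + 22056) - 1/53625)*(-6 - 9) = (((-2 + 25/81) + 22056) - 1/53625)*(-15) = ((-137/81 + 22056) - 1/53625)*(-15) = (1786399/81 - 1/53625)*(-15) = (31931882098/1447875)*(-15) = -31931882098/96525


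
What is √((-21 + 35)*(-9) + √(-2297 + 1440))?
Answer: √(-126 + I*√857) ≈ 1.2954 + 11.299*I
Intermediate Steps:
√((-21 + 35)*(-9) + √(-2297 + 1440)) = √(14*(-9) + √(-857)) = √(-126 + I*√857)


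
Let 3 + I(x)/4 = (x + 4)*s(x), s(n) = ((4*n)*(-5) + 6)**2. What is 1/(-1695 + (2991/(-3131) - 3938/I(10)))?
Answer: -3299454062/5595732721811 ≈ -0.00058964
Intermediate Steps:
s(n) = (6 - 20*n)**2 (s(n) = (-20*n + 6)**2 = (6 - 20*n)**2)
I(x) = -12 + 16*(-3 + 10*x)**2*(4 + x) (I(x) = -12 + 4*((x + 4)*(4*(-3 + 10*x)**2)) = -12 + 4*((4 + x)*(4*(-3 + 10*x)**2)) = -12 + 4*(4*(-3 + 10*x)**2*(4 + x)) = -12 + 16*(-3 + 10*x)**2*(4 + x))
1/(-1695 + (2991/(-3131) - 3938/I(10))) = 1/(-1695 + (2991/(-3131) - 3938/(564 - 3696*10 + 1600*10**3 + 5440*10**2))) = 1/(-1695 + (2991*(-1/3131) - 3938/(564 - 36960 + 1600*1000 + 5440*100))) = 1/(-1695 + (-2991/3131 - 3938/(564 - 36960 + 1600000 + 544000))) = 1/(-1695 + (-2991/3131 - 3938/2107604)) = 1/(-1695 + (-2991/3131 - 3938*1/2107604)) = 1/(-1695 + (-2991/3131 - 1969/1053802)) = 1/(-1695 - 3158086721/3299454062) = 1/(-5595732721811/3299454062) = -3299454062/5595732721811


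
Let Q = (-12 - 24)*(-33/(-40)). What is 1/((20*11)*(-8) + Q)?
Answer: -10/17897 ≈ -0.00055875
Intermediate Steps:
Q = -297/10 (Q = -(-1188)*(-1)/40 = -36*33/40 = -297/10 ≈ -29.700)
1/((20*11)*(-8) + Q) = 1/((20*11)*(-8) - 297/10) = 1/(220*(-8) - 297/10) = 1/(-1760 - 297/10) = 1/(-17897/10) = -10/17897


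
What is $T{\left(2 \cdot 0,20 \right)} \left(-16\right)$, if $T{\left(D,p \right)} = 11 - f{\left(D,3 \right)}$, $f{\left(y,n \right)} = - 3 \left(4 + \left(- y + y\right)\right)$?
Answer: $-368$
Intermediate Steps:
$f{\left(y,n \right)} = -12$ ($f{\left(y,n \right)} = - 3 \left(4 + 0\right) = \left(-3\right) 4 = -12$)
$T{\left(D,p \right)} = 23$ ($T{\left(D,p \right)} = 11 - -12 = 11 + 12 = 23$)
$T{\left(2 \cdot 0,20 \right)} \left(-16\right) = 23 \left(-16\right) = -368$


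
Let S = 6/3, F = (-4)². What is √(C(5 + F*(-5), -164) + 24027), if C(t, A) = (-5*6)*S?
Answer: 3*√2663 ≈ 154.81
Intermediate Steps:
F = 16
S = 2 (S = 6*(⅓) = 2)
C(t, A) = -60 (C(t, A) = -5*6*2 = -30*2 = -60)
√(C(5 + F*(-5), -164) + 24027) = √(-60 + 24027) = √23967 = 3*√2663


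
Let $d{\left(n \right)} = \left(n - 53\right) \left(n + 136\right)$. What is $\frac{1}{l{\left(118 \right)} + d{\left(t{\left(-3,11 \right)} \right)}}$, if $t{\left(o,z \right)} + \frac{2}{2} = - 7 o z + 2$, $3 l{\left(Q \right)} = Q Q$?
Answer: $\frac{3}{211540} \approx 1.4182 \cdot 10^{-5}$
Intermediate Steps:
$l{\left(Q \right)} = \frac{Q^{2}}{3}$ ($l{\left(Q \right)} = \frac{Q Q}{3} = \frac{Q^{2}}{3}$)
$t{\left(o,z \right)} = 1 - 7 o z$ ($t{\left(o,z \right)} = -1 + \left(- 7 o z + 2\right) = -1 - \left(-2 + 7 o z\right) = 1 - 7 o z$)
$d{\left(n \right)} = \left(-53 + n\right) \left(136 + n\right)$
$\frac{1}{l{\left(118 \right)} + d{\left(t{\left(-3,11 \right)} \right)}} = \frac{1}{\frac{118^{2}}{3} + \left(-7208 + \left(1 - \left(-21\right) 11\right)^{2} + 83 \left(1 - \left(-21\right) 11\right)\right)} = \frac{1}{\frac{1}{3} \cdot 13924 + \left(-7208 + \left(1 + 231\right)^{2} + 83 \left(1 + 231\right)\right)} = \frac{1}{\frac{13924}{3} + \left(-7208 + 232^{2} + 83 \cdot 232\right)} = \frac{1}{\frac{13924}{3} + \left(-7208 + 53824 + 19256\right)} = \frac{1}{\frac{13924}{3} + 65872} = \frac{1}{\frac{211540}{3}} = \frac{3}{211540}$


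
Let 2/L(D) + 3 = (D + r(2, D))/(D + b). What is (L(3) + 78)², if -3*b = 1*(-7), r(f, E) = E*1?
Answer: 1331716/225 ≈ 5918.7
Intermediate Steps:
r(f, E) = E
b = 7/3 (b = -(-7)/3 = -⅓*(-7) = 7/3 ≈ 2.3333)
L(D) = 2/(-3 + 2*D/(7/3 + D)) (L(D) = 2/(-3 + (D + D)/(D + 7/3)) = 2/(-3 + (2*D)/(7/3 + D)) = 2/(-3 + 2*D/(7/3 + D)))
(L(3) + 78)² = (2*(-7 - 3*3)/(3*(7 + 3)) + 78)² = ((⅔)*(-7 - 9)/10 + 78)² = ((⅔)*(⅒)*(-16) + 78)² = (-16/15 + 78)² = (1154/15)² = 1331716/225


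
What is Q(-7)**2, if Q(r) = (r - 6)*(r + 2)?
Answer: 4225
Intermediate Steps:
Q(r) = (-6 + r)*(2 + r)
Q(-7)**2 = (-12 + (-7)**2 - 4*(-7))**2 = (-12 + 49 + 28)**2 = 65**2 = 4225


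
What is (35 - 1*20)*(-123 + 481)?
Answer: 5370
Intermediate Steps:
(35 - 1*20)*(-123 + 481) = (35 - 20)*358 = 15*358 = 5370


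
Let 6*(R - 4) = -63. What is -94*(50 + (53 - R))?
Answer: -10293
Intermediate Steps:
R = -13/2 (R = 4 + (1/6)*(-63) = 4 - 21/2 = -13/2 ≈ -6.5000)
-94*(50 + (53 - R)) = -94*(50 + (53 - 1*(-13/2))) = -94*(50 + (53 + 13/2)) = -94*(50 + 119/2) = -94*219/2 = -10293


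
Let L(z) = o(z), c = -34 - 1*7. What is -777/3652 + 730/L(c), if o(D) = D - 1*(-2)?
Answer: -2696263/142428 ≈ -18.931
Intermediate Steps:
o(D) = 2 + D (o(D) = D + 2 = 2 + D)
c = -41 (c = -34 - 7 = -41)
L(z) = 2 + z
-777/3652 + 730/L(c) = -777/3652 + 730/(2 - 41) = -777*1/3652 + 730/(-39) = -777/3652 + 730*(-1/39) = -777/3652 - 730/39 = -2696263/142428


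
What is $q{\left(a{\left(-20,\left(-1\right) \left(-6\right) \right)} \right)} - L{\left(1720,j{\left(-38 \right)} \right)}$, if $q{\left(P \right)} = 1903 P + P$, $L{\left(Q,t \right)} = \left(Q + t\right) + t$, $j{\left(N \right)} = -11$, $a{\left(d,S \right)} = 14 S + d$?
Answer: $120158$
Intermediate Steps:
$a{\left(d,S \right)} = d + 14 S$
$L{\left(Q,t \right)} = Q + 2 t$
$q{\left(P \right)} = 1904 P$
$q{\left(a{\left(-20,\left(-1\right) \left(-6\right) \right)} \right)} - L{\left(1720,j{\left(-38 \right)} \right)} = 1904 \left(-20 + 14 \left(\left(-1\right) \left(-6\right)\right)\right) - \left(1720 + 2 \left(-11\right)\right) = 1904 \left(-20 + 14 \cdot 6\right) - \left(1720 - 22\right) = 1904 \left(-20 + 84\right) - 1698 = 1904 \cdot 64 - 1698 = 121856 - 1698 = 120158$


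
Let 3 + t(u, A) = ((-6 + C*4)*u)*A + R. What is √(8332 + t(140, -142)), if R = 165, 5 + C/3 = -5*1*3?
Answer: √4898974 ≈ 2213.4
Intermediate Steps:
C = -60 (C = -15 + 3*(-5*1*3) = -15 + 3*(-5*3) = -15 + 3*(-15) = -15 - 45 = -60)
t(u, A) = 162 - 246*A*u (t(u, A) = -3 + (((-6 - 60*4)*u)*A + 165) = -3 + (((-6 - 240)*u)*A + 165) = -3 + ((-246*u)*A + 165) = -3 + (-246*A*u + 165) = -3 + (165 - 246*A*u) = 162 - 246*A*u)
√(8332 + t(140, -142)) = √(8332 + (162 - 246*(-142)*140)) = √(8332 + (162 + 4890480)) = √(8332 + 4890642) = √4898974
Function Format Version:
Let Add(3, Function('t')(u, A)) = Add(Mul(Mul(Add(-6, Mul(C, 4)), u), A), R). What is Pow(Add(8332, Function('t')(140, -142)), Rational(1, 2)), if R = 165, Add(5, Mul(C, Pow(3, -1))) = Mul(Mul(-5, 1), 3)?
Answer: Pow(4898974, Rational(1, 2)) ≈ 2213.4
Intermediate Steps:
C = -60 (C = Add(-15, Mul(3, Mul(Mul(-5, 1), 3))) = Add(-15, Mul(3, Mul(-5, 3))) = Add(-15, Mul(3, -15)) = Add(-15, -45) = -60)
Function('t')(u, A) = Add(162, Mul(-246, A, u)) (Function('t')(u, A) = Add(-3, Add(Mul(Mul(Add(-6, Mul(-60, 4)), u), A), 165)) = Add(-3, Add(Mul(Mul(Add(-6, -240), u), A), 165)) = Add(-3, Add(Mul(Mul(-246, u), A), 165)) = Add(-3, Add(Mul(-246, A, u), 165)) = Add(-3, Add(165, Mul(-246, A, u))) = Add(162, Mul(-246, A, u)))
Pow(Add(8332, Function('t')(140, -142)), Rational(1, 2)) = Pow(Add(8332, Add(162, Mul(-246, -142, 140))), Rational(1, 2)) = Pow(Add(8332, Add(162, 4890480)), Rational(1, 2)) = Pow(Add(8332, 4890642), Rational(1, 2)) = Pow(4898974, Rational(1, 2))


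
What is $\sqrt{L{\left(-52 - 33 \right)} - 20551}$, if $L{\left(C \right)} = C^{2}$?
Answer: $i \sqrt{13326} \approx 115.44 i$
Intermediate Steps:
$\sqrt{L{\left(-52 - 33 \right)} - 20551} = \sqrt{\left(-52 - 33\right)^{2} - 20551} = \sqrt{\left(-85\right)^{2} - 20551} = \sqrt{7225 - 20551} = \sqrt{-13326} = i \sqrt{13326}$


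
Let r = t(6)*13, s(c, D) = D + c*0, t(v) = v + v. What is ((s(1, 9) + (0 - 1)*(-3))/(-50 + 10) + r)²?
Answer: 2424249/100 ≈ 24243.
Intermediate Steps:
t(v) = 2*v
s(c, D) = D (s(c, D) = D + 0 = D)
r = 156 (r = (2*6)*13 = 12*13 = 156)
((s(1, 9) + (0 - 1)*(-3))/(-50 + 10) + r)² = ((9 + (0 - 1)*(-3))/(-50 + 10) + 156)² = ((9 - 1*(-3))/(-40) + 156)² = ((9 + 3)*(-1/40) + 156)² = (12*(-1/40) + 156)² = (-3/10 + 156)² = (1557/10)² = 2424249/100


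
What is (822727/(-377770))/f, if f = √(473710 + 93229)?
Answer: -822727*√566939/214172546030 ≈ -0.0028924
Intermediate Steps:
f = √566939 ≈ 752.95
(822727/(-377770))/f = (822727/(-377770))/(√566939) = (822727*(-1/377770))*(√566939/566939) = -822727*√566939/214172546030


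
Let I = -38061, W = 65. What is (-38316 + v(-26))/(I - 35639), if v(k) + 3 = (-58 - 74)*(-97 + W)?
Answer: 6819/14740 ≈ 0.46262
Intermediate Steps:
v(k) = 4221 (v(k) = -3 + (-58 - 74)*(-97 + 65) = -3 - 132*(-32) = -3 + 4224 = 4221)
(-38316 + v(-26))/(I - 35639) = (-38316 + 4221)/(-38061 - 35639) = -34095/(-73700) = -34095*(-1/73700) = 6819/14740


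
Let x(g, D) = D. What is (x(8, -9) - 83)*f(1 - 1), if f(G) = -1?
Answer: 92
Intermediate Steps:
(x(8, -9) - 83)*f(1 - 1) = (-9 - 83)*(-1) = -92*(-1) = 92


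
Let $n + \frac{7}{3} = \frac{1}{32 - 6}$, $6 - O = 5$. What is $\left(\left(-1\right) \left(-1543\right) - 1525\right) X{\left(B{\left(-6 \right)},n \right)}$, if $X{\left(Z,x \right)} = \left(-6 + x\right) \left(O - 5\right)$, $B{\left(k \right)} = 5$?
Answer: $\frac{7764}{13} \approx 597.23$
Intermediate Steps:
$O = 1$ ($O = 6 - 5 = 1$)
$n = - \frac{179}{78}$ ($n = - \frac{7}{3} + \frac{1}{32 - 6} = - \frac{7}{3} + \frac{1}{26} = - \frac{179}{78} \approx -2.2949$)
$X{\left(Z,x \right)} = 24 - 4 x$ ($X{\left(Z,x \right)} = \left(-6 + x\right) \left(1 - 5\right) = \left(-6 + x\right) \left(-4\right) = 24 - 4 x$)
$\left(\left(-1\right) \left(-1543\right) - 1525\right) X{\left(B{\left(-6 \right)},n \right)} = \left(\left(-1\right) \left(-1543\right) - 1525\right) \left(24 - - \frac{358}{39}\right) = \left(1543 - 1525\right) \left(24 + \frac{358}{39}\right) = 18 \cdot \frac{1294}{39} = \frac{7764}{13}$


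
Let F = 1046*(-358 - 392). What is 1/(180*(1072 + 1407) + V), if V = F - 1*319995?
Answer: -1/658275 ≈ -1.5191e-6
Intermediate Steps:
F = -784500 (F = 1046*(-750) = -784500)
V = -1104495 (V = -784500 - 1*319995 = -784500 - 319995 = -1104495)
1/(180*(1072 + 1407) + V) = 1/(180*(1072 + 1407) - 1104495) = 1/(180*2479 - 1104495) = 1/(446220 - 1104495) = 1/(-658275) = -1/658275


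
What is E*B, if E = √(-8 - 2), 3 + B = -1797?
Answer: -1800*I*√10 ≈ -5692.1*I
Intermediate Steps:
B = -1800 (B = -3 - 1797 = -1800)
E = I*√10 (E = √(-10) = I*√10 ≈ 3.1623*I)
E*B = (I*√10)*(-1800) = -1800*I*√10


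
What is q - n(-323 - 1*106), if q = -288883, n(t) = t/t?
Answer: -288884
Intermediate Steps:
n(t) = 1
q - n(-323 - 1*106) = -288883 - 1*1 = -288883 - 1 = -288884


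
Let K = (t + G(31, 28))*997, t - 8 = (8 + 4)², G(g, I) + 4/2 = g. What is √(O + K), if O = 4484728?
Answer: √4665185 ≈ 2159.9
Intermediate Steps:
G(g, I) = -2 + g
t = 152 (t = 8 + (8 + 4)² = 8 + 12² = 8 + 144 = 152)
K = 180457 (K = (152 + (-2 + 31))*997 = (152 + 29)*997 = 181*997 = 180457)
√(O + K) = √(4484728 + 180457) = √4665185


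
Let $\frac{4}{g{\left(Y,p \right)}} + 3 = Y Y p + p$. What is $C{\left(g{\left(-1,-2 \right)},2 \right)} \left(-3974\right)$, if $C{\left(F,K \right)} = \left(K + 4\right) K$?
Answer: $-47688$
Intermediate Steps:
$g{\left(Y,p \right)} = \frac{4}{-3 + p + p Y^{2}}$ ($g{\left(Y,p \right)} = \frac{4}{-3 + \left(Y Y p + p\right)} = \frac{4}{-3 + \left(Y^{2} p + p\right)} = \frac{4}{-3 + \left(p Y^{2} + p\right)} = \frac{4}{-3 + \left(p + p Y^{2}\right)} = \frac{4}{-3 + p + p Y^{2}}$)
$C{\left(F,K \right)} = K \left(4 + K\right)$ ($C{\left(F,K \right)} = \left(4 + K\right) K = K \left(4 + K\right)$)
$C{\left(g{\left(-1,-2 \right)},2 \right)} \left(-3974\right) = 2 \left(4 + 2\right) \left(-3974\right) = 2 \cdot 6 \left(-3974\right) = 12 \left(-3974\right) = -47688$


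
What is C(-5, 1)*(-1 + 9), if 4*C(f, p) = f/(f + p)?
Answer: 5/2 ≈ 2.5000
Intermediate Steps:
C(f, p) = f/(4*(f + p)) (C(f, p) = (f/(f + p))/4 = f/(4*(f + p)))
C(-5, 1)*(-1 + 9) = ((¼)*(-5)/(-5 + 1))*(-1 + 9) = ((¼)*(-5)/(-4))*8 = ((¼)*(-5)*(-¼))*8 = (5/16)*8 = 5/2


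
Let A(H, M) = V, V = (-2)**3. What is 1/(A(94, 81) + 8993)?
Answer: 1/8985 ≈ 0.00011130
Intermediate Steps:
V = -8
A(H, M) = -8
1/(A(94, 81) + 8993) = 1/(-8 + 8993) = 1/8985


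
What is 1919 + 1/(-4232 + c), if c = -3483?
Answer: 14805084/7715 ≈ 1919.0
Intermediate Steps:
1919 + 1/(-4232 + c) = 1919 + 1/(-4232 - 3483) = 1919 + 1/(-7715) = 1919 - 1/7715 = 14805084/7715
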